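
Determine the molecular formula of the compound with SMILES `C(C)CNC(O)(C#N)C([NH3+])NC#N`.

C7H14N5O+

Heavy atoms from the SMILES: 7 C, 5 N, 1 O.
Implicit hydrogens by atom environment:
  3 × C: no H
  2 × C: 2 H each → 4
  2 × N: 1 H each → 2
  2 × N: no H
  1 × C: 3 H
  1 × C: 1 H
  1 × N (charge +1): 3 H
  1 × O: 1 H
  Total hydrogens = 14.
Net charge +1.
Molecular formula: C7H14N5O+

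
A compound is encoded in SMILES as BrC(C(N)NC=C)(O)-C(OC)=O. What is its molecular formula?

Heavy atoms from the SMILES: 1 Br, 6 C, 2 N, 3 O.
Implicit hydrogens by atom environment:
  2 × C: 1 H each → 2
  2 × C: no H
  2 × O: no H
  1 × Br: no H
  1 × C: 3 H
  1 × C: 2 H
  1 × N: 2 H
  1 × N: 1 H
  1 × O: 1 H
  Total hydrogens = 11.
Molecular formula: C6H11BrN2O3

C6H11BrN2O3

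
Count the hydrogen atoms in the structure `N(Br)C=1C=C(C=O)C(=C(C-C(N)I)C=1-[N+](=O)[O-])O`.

Hydrogens are implicit in SMILES; fill each atom to its normal valence:
  5 × C (aromatic): no H
  2 × C: 1 H each → 2
  2 × O: no H
  1 × Br: no H
  1 × C: 2 H
  1 × C (aromatic): 1 H
  1 × I: no H
  1 × N: 2 H
  1 × N: 1 H
  1 × N (charge +1): no H
  1 × O: 1 H
  1 × O (charge -1): no H
  Total hydrogens = 9.

9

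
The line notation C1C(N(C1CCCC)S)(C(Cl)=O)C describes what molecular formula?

Heavy atoms from the SMILES: 9 C, 1 Cl, 1 N, 1 O, 1 S.
Implicit hydrogens by atom environment:
  4 × C: 2 H each → 8
  2 × C: 3 H each → 6
  2 × C: no H
  1 × C: 1 H
  1 × Cl: no H
  1 × N: no H
  1 × O: no H
  1 × S: 1 H
  Total hydrogens = 16.
Molecular formula: C9H16ClNOS

C9H16ClNOS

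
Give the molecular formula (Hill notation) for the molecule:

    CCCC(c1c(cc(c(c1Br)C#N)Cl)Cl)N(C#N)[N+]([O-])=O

Heavy atoms from the SMILES: 1 Br, 12 C, 2 Cl, 4 N, 2 O.
Implicit hydrogens by atom environment:
  5 × C (aromatic): no H
  3 × N: no H
  2 × C: 2 H each → 4
  2 × C: no H
  2 × Cl: no H
  1 × Br: no H
  1 × C: 3 H
  1 × C (aromatic): 1 H
  1 × C: 1 H
  1 × N (charge +1): no H
  1 × O: no H
  1 × O (charge -1): no H
  Total hydrogens = 9.
Molecular formula: C12H9BrCl2N4O2

C12H9BrCl2N4O2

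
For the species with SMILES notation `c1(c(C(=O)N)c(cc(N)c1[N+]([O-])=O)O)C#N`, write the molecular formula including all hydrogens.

Heavy atoms from the SMILES: 8 C, 4 N, 4 O.
Implicit hydrogens by atom environment:
  5 × C (aromatic): no H
  2 × C: no H
  2 × N: 2 H each → 4
  2 × O: no H
  1 × C (aromatic): 1 H
  1 × N: no H
  1 × N (charge +1): no H
  1 × O: 1 H
  1 × O (charge -1): no H
  Total hydrogens = 6.
Molecular formula: C8H6N4O4

C8H6N4O4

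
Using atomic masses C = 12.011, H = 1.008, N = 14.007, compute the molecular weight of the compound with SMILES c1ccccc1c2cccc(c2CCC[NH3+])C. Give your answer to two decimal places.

Molecular formula: C16H20N+.
M = 16×12.011 + 20×1.008 + 1×14.007 = 226.34 g/mol.

226.34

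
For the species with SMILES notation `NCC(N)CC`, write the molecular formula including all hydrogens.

C4H12N2

Heavy atoms from the SMILES: 4 C, 2 N.
Implicit hydrogens by atom environment:
  2 × C: 2 H each → 4
  2 × N: 2 H each → 4
  1 × C: 3 H
  1 × C: 1 H
  Total hydrogens = 12.
Molecular formula: C4H12N2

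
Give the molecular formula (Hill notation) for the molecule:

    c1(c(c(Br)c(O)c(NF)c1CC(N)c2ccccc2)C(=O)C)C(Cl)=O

Heavy atoms from the SMILES: 1 Br, 17 C, 1 Cl, 1 F, 2 N, 3 O.
Implicit hydrogens by atom environment:
  7 × C (aromatic): no H
  5 × C (aromatic): 1 H each → 5
  2 × C: no H
  2 × O: no H
  1 × Br: no H
  1 × C: 3 H
  1 × C: 2 H
  1 × C: 1 H
  1 × Cl: no H
  1 × F: no H
  1 × N: 2 H
  1 × N: 1 H
  1 × O: 1 H
  Total hydrogens = 15.
Molecular formula: C17H15BrClFN2O3

C17H15BrClFN2O3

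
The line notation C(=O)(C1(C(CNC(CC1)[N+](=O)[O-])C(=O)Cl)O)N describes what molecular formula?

C8H12ClN3O5

Heavy atoms from the SMILES: 8 C, 1 Cl, 3 N, 5 O.
Implicit hydrogens by atom environment:
  3 × C: 2 H each → 6
  3 × C: no H
  3 × O: no H
  2 × C: 1 H each → 2
  1 × Cl: no H
  1 × N: 2 H
  1 × N: 1 H
  1 × N (charge +1): no H
  1 × O: 1 H
  1 × O (charge -1): no H
  Total hydrogens = 12.
Molecular formula: C8H12ClN3O5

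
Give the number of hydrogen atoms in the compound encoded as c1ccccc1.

6

Hydrogens are implicit in SMILES; fill each atom to its normal valence:
  6 × C (aromatic): 1 H each → 6
  Total hydrogens = 6.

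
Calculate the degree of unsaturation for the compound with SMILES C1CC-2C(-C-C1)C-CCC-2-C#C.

4

Molecular formula from the SMILES: C12H18.
DoU = (2C + 2 + N − H − X)/2 = (2·12 + 2 + 0 − 18 − 0)/2 = 8/2 = 4.
(Structurally: 2 ring(s) + 2 π bond(s) = 4.)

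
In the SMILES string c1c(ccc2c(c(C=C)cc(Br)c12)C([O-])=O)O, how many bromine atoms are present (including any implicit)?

1

The symbol for bromine appears 1 time in the SMILES.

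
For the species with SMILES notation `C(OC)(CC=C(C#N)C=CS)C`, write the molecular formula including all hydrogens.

C9H13NOS

Heavy atoms from the SMILES: 9 C, 1 N, 1 O, 1 S.
Implicit hydrogens by atom environment:
  4 × C: 1 H each → 4
  2 × C: 3 H each → 6
  2 × C: no H
  1 × C: 2 H
  1 × N: no H
  1 × O: no H
  1 × S: 1 H
  Total hydrogens = 13.
Molecular formula: C9H13NOS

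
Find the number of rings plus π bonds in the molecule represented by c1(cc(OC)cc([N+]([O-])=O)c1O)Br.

Molecular formula from the SMILES: C7H6BrNO4.
DoU = (2C + 2 + N − H − X)/2 = (2·7 + 2 + 1 − 6 − 1)/2 = 10/2 = 5.
(Structurally: 1 ring(s) + 4 π bond(s) = 5.)

5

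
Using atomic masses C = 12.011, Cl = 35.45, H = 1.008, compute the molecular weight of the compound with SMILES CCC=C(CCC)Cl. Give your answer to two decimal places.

132.63

Molecular formula: C7H13Cl.
M = 7×12.011 + 1×35.45 + 13×1.008 = 132.63 g/mol.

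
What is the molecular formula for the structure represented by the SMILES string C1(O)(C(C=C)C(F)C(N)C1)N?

Heavy atoms from the SMILES: 7 C, 1 F, 2 N, 1 O.
Implicit hydrogens by atom environment:
  4 × C: 1 H each → 4
  2 × C: 2 H each → 4
  2 × N: 2 H each → 4
  1 × C: no H
  1 × F: no H
  1 × O: 1 H
  Total hydrogens = 13.
Molecular formula: C7H13FN2O

C7H13FN2O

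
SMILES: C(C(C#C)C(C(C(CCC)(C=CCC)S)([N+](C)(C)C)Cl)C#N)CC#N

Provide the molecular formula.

Heavy atoms from the SMILES: 20 C, 1 Cl, 3 N, 1 S.
Implicit hydrogens by atom environment:
  5 × C: 3 H each → 15
  5 × C: 2 H each → 10
  5 × C: 1 H each → 5
  5 × C: no H
  2 × N: no H
  1 × Cl: no H
  1 × N (charge +1): no H
  1 × S: 1 H
  Total hydrogens = 31.
Net charge +1.
Molecular formula: C20H31ClN3S+

C20H31ClN3S+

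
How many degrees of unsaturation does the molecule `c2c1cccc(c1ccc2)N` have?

Molecular formula from the SMILES: C10H9N.
DoU = (2C + 2 + N − H − X)/2 = (2·10 + 2 + 1 − 9 − 0)/2 = 14/2 = 7.
(Structurally: 2 ring(s) + 5 π bond(s) = 7.)

7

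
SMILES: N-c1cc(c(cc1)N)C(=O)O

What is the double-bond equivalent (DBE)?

5

Molecular formula from the SMILES: C7H8N2O2.
DoU = (2C + 2 + N − H − X)/2 = (2·7 + 2 + 2 − 8 − 0)/2 = 10/2 = 5.
(Structurally: 1 ring(s) + 4 π bond(s) = 5.)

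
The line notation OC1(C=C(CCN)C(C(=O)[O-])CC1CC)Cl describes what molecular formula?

Heavy atoms from the SMILES: 11 C, 1 Cl, 1 N, 3 O.
Implicit hydrogens by atom environment:
  4 × C: 2 H each → 8
  3 × C: 1 H each → 3
  3 × C: no H
  1 × C: 3 H
  1 × Cl: no H
  1 × N: 2 H
  1 × O: 1 H
  1 × O: no H
  1 × O (charge -1): no H
  Total hydrogens = 17.
Net charge -1.
Molecular formula: C11H17ClNO3-

C11H17ClNO3-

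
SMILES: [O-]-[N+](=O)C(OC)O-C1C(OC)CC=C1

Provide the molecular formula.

Heavy atoms from the SMILES: 8 C, 1 N, 5 O.
Implicit hydrogens by atom environment:
  5 × C: 1 H each → 5
  4 × O: no H
  2 × C: 3 H each → 6
  1 × C: 2 H
  1 × N (charge +1): no H
  1 × O (charge -1): no H
  Total hydrogens = 13.
Molecular formula: C8H13NO5

C8H13NO5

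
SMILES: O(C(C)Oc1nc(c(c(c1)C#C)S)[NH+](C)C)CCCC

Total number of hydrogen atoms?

23

Hydrogens are implicit in SMILES; fill each atom to its normal valence:
  4 × C: 3 H each → 12
  4 × C (aromatic): no H
  3 × C: 2 H each → 6
  2 × C: 1 H each → 2
  2 × O: no H
  1 × C (aromatic): 1 H
  1 × C: no H
  1 × N (charge +1): 1 H
  1 × N (aromatic): no H
  1 × S: 1 H
  Total hydrogens = 23.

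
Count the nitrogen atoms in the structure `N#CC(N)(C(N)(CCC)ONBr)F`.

4

The symbol for nitrogen appears 4 times in the SMILES.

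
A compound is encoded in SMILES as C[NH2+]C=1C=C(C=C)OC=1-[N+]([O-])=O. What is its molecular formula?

Heavy atoms from the SMILES: 7 C, 2 N, 3 O.
Implicit hydrogens by atom environment:
  3 × C (aromatic): no H
  1 × C: 3 H
  1 × C: 2 H
  1 × C (aromatic): 1 H
  1 × C: 1 H
  1 × N (charge +1): 2 H
  1 × N (charge +1): no H
  1 × O (aromatic): no H
  1 × O: no H
  1 × O (charge -1): no H
  Total hydrogens = 9.
Net charge +1.
Molecular formula: C7H9N2O3+

C7H9N2O3+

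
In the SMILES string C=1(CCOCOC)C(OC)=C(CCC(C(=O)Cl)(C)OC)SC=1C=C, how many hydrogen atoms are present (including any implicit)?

25

Hydrogens are implicit in SMILES; fill each atom to its normal valence:
  6 × C: 2 H each → 12
  5 × O: no H
  4 × C: 3 H each → 12
  4 × C (aromatic): no H
  2 × C: no H
  1 × C: 1 H
  1 × Cl: no H
  1 × S (aromatic): no H
  Total hydrogens = 25.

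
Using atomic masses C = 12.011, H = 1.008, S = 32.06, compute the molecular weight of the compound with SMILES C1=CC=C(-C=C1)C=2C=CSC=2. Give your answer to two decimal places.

160.23

Molecular formula: C10H8S.
M = 10×12.011 + 8×1.008 + 1×32.06 = 160.23 g/mol.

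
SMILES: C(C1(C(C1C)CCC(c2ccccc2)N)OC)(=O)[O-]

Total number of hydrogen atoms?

Hydrogens are implicit in SMILES; fill each atom to its normal valence:
  5 × C (aromatic): 1 H each → 5
  3 × C: 1 H each → 3
  2 × C: 3 H each → 6
  2 × C: 2 H each → 4
  2 × C: no H
  2 × O: no H
  1 × C (aromatic): no H
  1 × N: 2 H
  1 × O (charge -1): no H
  Total hydrogens = 20.

20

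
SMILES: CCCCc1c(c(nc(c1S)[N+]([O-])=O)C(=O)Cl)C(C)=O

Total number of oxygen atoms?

4

The symbol for oxygen appears 4 times in the SMILES.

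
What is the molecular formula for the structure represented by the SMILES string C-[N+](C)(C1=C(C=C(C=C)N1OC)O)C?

Heavy atoms from the SMILES: 10 C, 2 N, 2 O.
Implicit hydrogens by atom environment:
  4 × C: 3 H each → 12
  3 × C (aromatic): no H
  1 × C: 2 H
  1 × C (aromatic): 1 H
  1 × C: 1 H
  1 × N (aromatic): no H
  1 × N (charge +1): no H
  1 × O: 1 H
  1 × O: no H
  Total hydrogens = 17.
Net charge +1.
Molecular formula: C10H17N2O2+

C10H17N2O2+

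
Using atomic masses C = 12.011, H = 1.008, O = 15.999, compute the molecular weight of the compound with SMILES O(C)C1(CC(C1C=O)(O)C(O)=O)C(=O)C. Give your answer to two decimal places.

Molecular formula: C9H12O6.
M = 9×12.011 + 12×1.008 + 6×15.999 = 216.19 g/mol.

216.19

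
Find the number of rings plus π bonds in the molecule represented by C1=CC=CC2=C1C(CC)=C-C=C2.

Molecular formula from the SMILES: C12H12.
DoU = (2C + 2 + N − H − X)/2 = (2·12 + 2 + 0 − 12 − 0)/2 = 14/2 = 7.
(Structurally: 2 ring(s) + 5 π bond(s) = 7.)

7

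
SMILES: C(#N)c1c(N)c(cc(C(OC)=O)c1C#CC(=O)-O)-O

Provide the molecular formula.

C12H8N2O5

Heavy atoms from the SMILES: 12 C, 2 N, 5 O.
Implicit hydrogens by atom environment:
  5 × C (aromatic): no H
  5 × C: no H
  3 × O: no H
  2 × O: 1 H each → 2
  1 × C: 3 H
  1 × C (aromatic): 1 H
  1 × N: 2 H
  1 × N: no H
  Total hydrogens = 8.
Molecular formula: C12H8N2O5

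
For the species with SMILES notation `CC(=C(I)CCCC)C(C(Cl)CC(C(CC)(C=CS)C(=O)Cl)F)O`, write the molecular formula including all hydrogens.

C17H26Cl2FIO2S

Heavy atoms from the SMILES: 17 C, 2 Cl, 1 F, 1 I, 2 O, 1 S.
Implicit hydrogens by atom environment:
  5 × C: 2 H each → 10
  5 × C: 1 H each → 5
  4 × C: no H
  3 × C: 3 H each → 9
  2 × Cl: no H
  1 × F: no H
  1 × I: no H
  1 × O: 1 H
  1 × O: no H
  1 × S: 1 H
  Total hydrogens = 26.
Molecular formula: C17H26Cl2FIO2S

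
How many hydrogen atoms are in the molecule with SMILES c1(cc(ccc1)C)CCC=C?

14

Hydrogens are implicit in SMILES; fill each atom to its normal valence:
  4 × C (aromatic): 1 H each → 4
  3 × C: 2 H each → 6
  2 × C (aromatic): no H
  1 × C: 3 H
  1 × C: 1 H
  Total hydrogens = 14.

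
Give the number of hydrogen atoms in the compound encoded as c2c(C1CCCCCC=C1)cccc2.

18

Hydrogens are implicit in SMILES; fill each atom to its normal valence:
  5 × C: 2 H each → 10
  5 × C (aromatic): 1 H each → 5
  3 × C: 1 H each → 3
  1 × C (aromatic): no H
  Total hydrogens = 18.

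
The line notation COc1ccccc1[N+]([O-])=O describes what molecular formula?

C7H7NO3

Heavy atoms from the SMILES: 7 C, 1 N, 3 O.
Implicit hydrogens by atom environment:
  4 × C (aromatic): 1 H each → 4
  2 × C (aromatic): no H
  2 × O: no H
  1 × C: 3 H
  1 × N (charge +1): no H
  1 × O (charge -1): no H
  Total hydrogens = 7.
Molecular formula: C7H7NO3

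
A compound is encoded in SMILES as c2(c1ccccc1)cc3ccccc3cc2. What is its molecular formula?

C16H12

Heavy atoms from the SMILES: 16 C.
Implicit hydrogens by atom environment:
  12 × C (aromatic): 1 H each → 12
  4 × C (aromatic): no H
  Total hydrogens = 12.
Molecular formula: C16H12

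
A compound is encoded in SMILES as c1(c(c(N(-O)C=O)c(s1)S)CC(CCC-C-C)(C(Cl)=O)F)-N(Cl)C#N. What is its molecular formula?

C14H16Cl2FN3O3S2

Heavy atoms from the SMILES: 14 C, 2 Cl, 1 F, 3 N, 3 O, 2 S.
Implicit hydrogens by atom environment:
  5 × C: 2 H each → 10
  4 × C (aromatic): no H
  3 × C: no H
  3 × N: no H
  2 × Cl: no H
  2 × O: no H
  1 × C: 3 H
  1 × C: 1 H
  1 × F: no H
  1 × O: 1 H
  1 × S: 1 H
  1 × S (aromatic): no H
  Total hydrogens = 16.
Molecular formula: C14H16Cl2FN3O3S2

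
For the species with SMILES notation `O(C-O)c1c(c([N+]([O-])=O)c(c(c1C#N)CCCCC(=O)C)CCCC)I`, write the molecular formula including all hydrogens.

Heavy atoms from the SMILES: 18 C, 1 I, 2 N, 5 O.
Implicit hydrogens by atom environment:
  8 × C: 2 H each → 16
  6 × C (aromatic): no H
  3 × O: no H
  2 × C: 3 H each → 6
  2 × C: no H
  1 × I: no H
  1 × N (charge +1): no H
  1 × N: no H
  1 × O: 1 H
  1 × O (charge -1): no H
  Total hydrogens = 23.
Molecular formula: C18H23IN2O5

C18H23IN2O5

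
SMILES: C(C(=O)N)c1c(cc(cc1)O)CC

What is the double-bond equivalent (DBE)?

Molecular formula from the SMILES: C10H13NO2.
DoU = (2C + 2 + N − H − X)/2 = (2·10 + 2 + 1 − 13 − 0)/2 = 10/2 = 5.
(Structurally: 1 ring(s) + 4 π bond(s) = 5.)

5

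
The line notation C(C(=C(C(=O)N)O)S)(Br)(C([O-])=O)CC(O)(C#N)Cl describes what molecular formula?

C8H7BrClN2O5S-

Heavy atoms from the SMILES: 1 Br, 8 C, 1 Cl, 2 N, 5 O, 1 S.
Implicit hydrogens by atom environment:
  7 × C: no H
  2 × O: 1 H each → 2
  2 × O: no H
  1 × Br: no H
  1 × C: 2 H
  1 × Cl: no H
  1 × N: 2 H
  1 × N: no H
  1 × O (charge -1): no H
  1 × S: 1 H
  Total hydrogens = 7.
Net charge -1.
Molecular formula: C8H7BrClN2O5S-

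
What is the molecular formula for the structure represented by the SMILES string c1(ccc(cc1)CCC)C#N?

C10H11N

Heavy atoms from the SMILES: 10 C, 1 N.
Implicit hydrogens by atom environment:
  4 × C (aromatic): 1 H each → 4
  2 × C: 2 H each → 4
  2 × C (aromatic): no H
  1 × C: 3 H
  1 × C: no H
  1 × N: no H
  Total hydrogens = 11.
Molecular formula: C10H11N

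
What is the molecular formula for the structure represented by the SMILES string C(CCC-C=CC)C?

C8H16

Heavy atoms from the SMILES: 8 C.
Implicit hydrogens by atom environment:
  4 × C: 2 H each → 8
  2 × C: 3 H each → 6
  2 × C: 1 H each → 2
  Total hydrogens = 16.
Molecular formula: C8H16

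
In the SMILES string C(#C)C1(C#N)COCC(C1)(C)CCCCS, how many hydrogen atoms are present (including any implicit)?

19

Hydrogens are implicit in SMILES; fill each atom to its normal valence:
  7 × C: 2 H each → 14
  4 × C: no H
  1 × C: 3 H
  1 × C: 1 H
  1 × N: no H
  1 × O: no H
  1 × S: 1 H
  Total hydrogens = 19.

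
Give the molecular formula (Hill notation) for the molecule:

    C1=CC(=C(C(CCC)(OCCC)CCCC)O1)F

C15H25FO2

Heavy atoms from the SMILES: 15 C, 1 F, 2 O.
Implicit hydrogens by atom environment:
  7 × C: 2 H each → 14
  3 × C: 3 H each → 9
  2 × C (aromatic): 1 H each → 2
  2 × C (aromatic): no H
  1 × C: no H
  1 × F: no H
  1 × O (aromatic): no H
  1 × O: no H
  Total hydrogens = 25.
Molecular formula: C15H25FO2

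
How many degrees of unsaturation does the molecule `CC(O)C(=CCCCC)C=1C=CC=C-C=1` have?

5

Molecular formula from the SMILES: C14H20O.
DoU = (2C + 2 + N − H − X)/2 = (2·14 + 2 + 0 − 20 − 0)/2 = 10/2 = 5.
(Structurally: 1 ring(s) + 4 π bond(s) = 5.)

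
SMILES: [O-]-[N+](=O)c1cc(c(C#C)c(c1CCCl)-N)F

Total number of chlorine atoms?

1

The symbol for chlorine appears 1 time in the SMILES.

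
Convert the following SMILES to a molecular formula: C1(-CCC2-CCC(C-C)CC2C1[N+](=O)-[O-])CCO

Heavy atoms from the SMILES: 14 C, 1 N, 3 O.
Implicit hydrogens by atom environment:
  8 × C: 2 H each → 16
  5 × C: 1 H each → 5
  1 × C: 3 H
  1 × N (charge +1): no H
  1 × O: 1 H
  1 × O: no H
  1 × O (charge -1): no H
  Total hydrogens = 25.
Molecular formula: C14H25NO3

C14H25NO3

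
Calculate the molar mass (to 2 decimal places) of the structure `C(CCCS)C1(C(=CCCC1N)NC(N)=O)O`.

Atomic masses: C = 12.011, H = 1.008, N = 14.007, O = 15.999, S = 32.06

Molecular formula: C11H21N3O2S.
M = 11×12.011 + 21×1.008 + 3×14.007 + 2×15.999 + 1×32.06 = 259.37 g/mol.

259.37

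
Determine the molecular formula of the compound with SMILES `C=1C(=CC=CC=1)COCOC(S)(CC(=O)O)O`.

C11H14O5S

Heavy atoms from the SMILES: 11 C, 5 O, 1 S.
Implicit hydrogens by atom environment:
  5 × C (aromatic): 1 H each → 5
  3 × C: 2 H each → 6
  3 × O: no H
  2 × C: no H
  2 × O: 1 H each → 2
  1 × C (aromatic): no H
  1 × S: 1 H
  Total hydrogens = 14.
Molecular formula: C11H14O5S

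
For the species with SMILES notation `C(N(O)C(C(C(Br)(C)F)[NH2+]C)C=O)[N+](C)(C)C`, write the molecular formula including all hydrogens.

[C10H23BrFN3O2]2+

Heavy atoms from the SMILES: 1 Br, 10 C, 1 F, 3 N, 2 O.
Implicit hydrogens by atom environment:
  5 × C: 3 H each → 15
  3 × C: 1 H each → 3
  1 × Br: no H
  1 × C: 2 H
  1 × C: no H
  1 × F: no H
  1 × N (charge +1): 2 H
  1 × N: no H
  1 × N (charge +1): no H
  1 × O: 1 H
  1 × O: no H
  Total hydrogens = 23.
Net charge +2.
Molecular formula: [C10H23BrFN3O2]2+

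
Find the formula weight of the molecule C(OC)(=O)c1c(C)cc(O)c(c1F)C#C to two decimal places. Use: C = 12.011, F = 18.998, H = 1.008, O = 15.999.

208.19

Molecular formula: C11H9FO3.
M = 11×12.011 + 1×18.998 + 9×1.008 + 3×15.999 = 208.19 g/mol.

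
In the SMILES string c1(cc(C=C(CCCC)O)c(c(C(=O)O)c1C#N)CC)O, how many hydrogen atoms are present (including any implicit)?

19

Hydrogens are implicit in SMILES; fill each atom to its normal valence:
  5 × C (aromatic): no H
  4 × C: 2 H each → 8
  3 × C: no H
  3 × O: 1 H each → 3
  2 × C: 3 H each → 6
  1 × C (aromatic): 1 H
  1 × C: 1 H
  1 × N: no H
  1 × O: no H
  Total hydrogens = 19.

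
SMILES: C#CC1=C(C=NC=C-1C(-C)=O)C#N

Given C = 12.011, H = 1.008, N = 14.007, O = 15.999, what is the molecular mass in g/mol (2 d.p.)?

Molecular formula: C10H6N2O.
M = 10×12.011 + 6×1.008 + 2×14.007 + 1×15.999 = 170.17 g/mol.

170.17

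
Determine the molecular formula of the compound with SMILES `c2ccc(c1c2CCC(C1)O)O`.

Heavy atoms from the SMILES: 10 C, 2 O.
Implicit hydrogens by atom environment:
  3 × C: 2 H each → 6
  3 × C (aromatic): 1 H each → 3
  3 × C (aromatic): no H
  2 × O: 1 H each → 2
  1 × C: 1 H
  Total hydrogens = 12.
Molecular formula: C10H12O2

C10H12O2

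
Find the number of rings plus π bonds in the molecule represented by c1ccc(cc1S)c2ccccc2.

8

Molecular formula from the SMILES: C12H10S.
DoU = (2C + 2 + N − H − X)/2 = (2·12 + 2 + 0 − 10 − 0)/2 = 16/2 = 8.
(Structurally: 2 ring(s) + 6 π bond(s) = 8.)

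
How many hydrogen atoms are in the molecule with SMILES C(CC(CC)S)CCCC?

20

Hydrogens are implicit in SMILES; fill each atom to its normal valence:
  6 × C: 2 H each → 12
  2 × C: 3 H each → 6
  1 × C: 1 H
  1 × S: 1 H
  Total hydrogens = 20.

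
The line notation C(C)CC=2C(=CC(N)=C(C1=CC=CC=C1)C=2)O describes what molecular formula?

Heavy atoms from the SMILES: 15 C, 1 N, 1 O.
Implicit hydrogens by atom environment:
  7 × C (aromatic): 1 H each → 7
  5 × C (aromatic): no H
  2 × C: 2 H each → 4
  1 × C: 3 H
  1 × N: 2 H
  1 × O: 1 H
  Total hydrogens = 17.
Molecular formula: C15H17NO

C15H17NO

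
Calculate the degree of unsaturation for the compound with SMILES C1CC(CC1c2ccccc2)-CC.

Molecular formula from the SMILES: C13H18.
DoU = (2C + 2 + N − H − X)/2 = (2·13 + 2 + 0 − 18 − 0)/2 = 10/2 = 5.
(Structurally: 2 ring(s) + 3 π bond(s) = 5.)

5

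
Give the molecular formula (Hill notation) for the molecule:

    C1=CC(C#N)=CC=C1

Heavy atoms from the SMILES: 7 C, 1 N.
Implicit hydrogens by atom environment:
  5 × C (aromatic): 1 H each → 5
  1 × C (aromatic): no H
  1 × C: no H
  1 × N: no H
  Total hydrogens = 5.
Molecular formula: C7H5N

C7H5N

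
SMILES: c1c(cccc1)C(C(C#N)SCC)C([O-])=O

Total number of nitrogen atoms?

1

The symbol for nitrogen appears 1 time in the SMILES.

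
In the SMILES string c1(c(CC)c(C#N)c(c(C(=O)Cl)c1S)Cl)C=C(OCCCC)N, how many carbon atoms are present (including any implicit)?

16

The symbol for carbon appears 16 times in the SMILES. Lowercase c denotes aromatic carbon and counts toward C.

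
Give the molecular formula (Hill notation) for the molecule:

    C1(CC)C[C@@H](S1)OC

Heavy atoms from the SMILES: 6 C, 1 O, 1 S.
Implicit hydrogens by atom environment:
  2 × C: 3 H each → 6
  2 × C: 2 H each → 4
  2 × C: 1 H each → 2
  1 × O: no H
  1 × S: no H
  Total hydrogens = 12.
Molecular formula: C6H12OS

C6H12OS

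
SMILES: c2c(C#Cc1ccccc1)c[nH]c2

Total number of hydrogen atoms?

Hydrogens are implicit in SMILES; fill each atom to its normal valence:
  8 × C (aromatic): 1 H each → 8
  2 × C (aromatic): no H
  2 × C: no H
  1 × N (aromatic): 1 H
  Total hydrogens = 9.

9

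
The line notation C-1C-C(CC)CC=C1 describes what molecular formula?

C8H14

Heavy atoms from the SMILES: 8 C.
Implicit hydrogens by atom environment:
  4 × C: 2 H each → 8
  3 × C: 1 H each → 3
  1 × C: 3 H
  Total hydrogens = 14.
Molecular formula: C8H14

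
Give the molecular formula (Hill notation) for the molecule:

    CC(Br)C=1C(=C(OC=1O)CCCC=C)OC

C12H17BrO3

Heavy atoms from the SMILES: 1 Br, 12 C, 3 O.
Implicit hydrogens by atom environment:
  4 × C: 2 H each → 8
  4 × C (aromatic): no H
  2 × C: 3 H each → 6
  2 × C: 1 H each → 2
  1 × Br: no H
  1 × O: 1 H
  1 × O (aromatic): no H
  1 × O: no H
  Total hydrogens = 17.
Molecular formula: C12H17BrO3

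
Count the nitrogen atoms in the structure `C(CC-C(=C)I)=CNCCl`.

1

The symbol for nitrogen appears 1 time in the SMILES.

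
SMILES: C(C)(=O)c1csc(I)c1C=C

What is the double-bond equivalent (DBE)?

Molecular formula from the SMILES: C8H7IOS.
DoU = (2C + 2 + N − H − X)/2 = (2·8 + 2 + 0 − 7 − 1)/2 = 10/2 = 5.
(Structurally: 1 ring(s) + 4 π bond(s) = 5.)

5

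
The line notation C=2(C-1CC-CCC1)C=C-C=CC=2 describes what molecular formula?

Heavy atoms from the SMILES: 12 C.
Implicit hydrogens by atom environment:
  5 × C: 2 H each → 10
  5 × C (aromatic): 1 H each → 5
  1 × C: 1 H
  1 × C (aromatic): no H
  Total hydrogens = 16.
Molecular formula: C12H16

C12H16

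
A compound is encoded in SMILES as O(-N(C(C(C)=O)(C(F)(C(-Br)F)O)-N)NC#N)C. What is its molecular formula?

Heavy atoms from the SMILES: 1 Br, 7 C, 2 F, 4 N, 3 O.
Implicit hydrogens by atom environment:
  4 × C: no H
  2 × C: 3 H each → 6
  2 × F: no H
  2 × N: no H
  2 × O: no H
  1 × Br: no H
  1 × C: 1 H
  1 × N: 2 H
  1 × N: 1 H
  1 × O: 1 H
  Total hydrogens = 11.
Molecular formula: C7H11BrF2N4O3

C7H11BrF2N4O3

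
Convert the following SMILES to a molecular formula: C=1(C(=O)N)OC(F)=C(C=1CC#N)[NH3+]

C7H7FN3O2+

Heavy atoms from the SMILES: 7 C, 1 F, 3 N, 2 O.
Implicit hydrogens by atom environment:
  4 × C (aromatic): no H
  2 × C: no H
  1 × C: 2 H
  1 × F: no H
  1 × N (charge +1): 3 H
  1 × N: 2 H
  1 × N: no H
  1 × O (aromatic): no H
  1 × O: no H
  Total hydrogens = 7.
Net charge +1.
Molecular formula: C7H7FN3O2+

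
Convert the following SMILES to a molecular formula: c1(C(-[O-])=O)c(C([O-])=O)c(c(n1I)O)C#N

Heavy atoms from the SMILES: 7 C, 1 I, 2 N, 5 O.
Implicit hydrogens by atom environment:
  4 × C (aromatic): no H
  3 × C: no H
  2 × O: no H
  2 × O (charge -1): no H
  1 × I: no H
  1 × N (aromatic): no H
  1 × N: no H
  1 × O: 1 H
  Total hydrogens = 1.
Net charge -2.
Molecular formula: [C7HIN2O5]2-

[C7HIN2O5]2-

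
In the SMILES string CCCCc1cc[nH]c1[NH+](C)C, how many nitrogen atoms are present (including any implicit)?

2

The symbol for nitrogen appears 2 times in the SMILES.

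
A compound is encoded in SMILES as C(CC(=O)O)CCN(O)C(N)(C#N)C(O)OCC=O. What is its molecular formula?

Heavy atoms from the SMILES: 10 C, 3 N, 6 O.
Implicit hydrogens by atom environment:
  5 × C: 2 H each → 10
  3 × C: no H
  3 × O: 1 H each → 3
  3 × O: no H
  2 × C: 1 H each → 2
  2 × N: no H
  1 × N: 2 H
  Total hydrogens = 17.
Molecular formula: C10H17N3O6

C10H17N3O6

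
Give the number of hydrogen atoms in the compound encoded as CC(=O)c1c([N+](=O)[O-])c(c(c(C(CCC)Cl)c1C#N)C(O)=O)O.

Hydrogens are implicit in SMILES; fill each atom to its normal valence:
  6 × C (aromatic): no H
  3 × C: no H
  3 × O: no H
  2 × C: 3 H each → 6
  2 × C: 2 H each → 4
  2 × O: 1 H each → 2
  1 × C: 1 H
  1 × Cl: no H
  1 × N (charge +1): no H
  1 × N: no H
  1 × O (charge -1): no H
  Total hydrogens = 13.

13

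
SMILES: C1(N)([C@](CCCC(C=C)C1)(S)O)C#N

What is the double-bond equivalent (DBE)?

4

Molecular formula from the SMILES: C10H16N2OS.
DoU = (2C + 2 + N − H − X)/2 = (2·10 + 2 + 2 − 16 − 0)/2 = 8/2 = 4.
(Structurally: 1 ring(s) + 3 π bond(s) = 4.)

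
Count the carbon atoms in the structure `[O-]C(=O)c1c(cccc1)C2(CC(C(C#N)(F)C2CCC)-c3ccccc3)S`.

22

The symbol for carbon appears 22 times in the SMILES. Lowercase c denotes aromatic carbon and counts toward C.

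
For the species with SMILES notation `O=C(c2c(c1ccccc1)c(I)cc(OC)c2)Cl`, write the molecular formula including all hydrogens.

Heavy atoms from the SMILES: 14 C, 1 Cl, 1 I, 2 O.
Implicit hydrogens by atom environment:
  7 × C (aromatic): 1 H each → 7
  5 × C (aromatic): no H
  2 × O: no H
  1 × C: 3 H
  1 × C: no H
  1 × Cl: no H
  1 × I: no H
  Total hydrogens = 10.
Molecular formula: C14H10ClIO2

C14H10ClIO2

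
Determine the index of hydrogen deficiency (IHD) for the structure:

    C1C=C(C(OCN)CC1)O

Molecular formula from the SMILES: C7H13NO2.
DoU = (2C + 2 + N − H − X)/2 = (2·7 + 2 + 1 − 13 − 0)/2 = 4/2 = 2.
(Structurally: 1 ring(s) + 1 π bond(s) = 2.)

2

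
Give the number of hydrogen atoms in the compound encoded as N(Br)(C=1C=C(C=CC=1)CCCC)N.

Hydrogens are implicit in SMILES; fill each atom to its normal valence:
  4 × C (aromatic): 1 H each → 4
  3 × C: 2 H each → 6
  2 × C (aromatic): no H
  1 × Br: no H
  1 × C: 3 H
  1 × N: 2 H
  1 × N: no H
  Total hydrogens = 15.

15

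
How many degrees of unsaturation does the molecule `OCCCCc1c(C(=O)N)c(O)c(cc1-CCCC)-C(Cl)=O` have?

6

Molecular formula from the SMILES: C16H22ClNO4.
DoU = (2C + 2 + N − H − X)/2 = (2·16 + 2 + 1 − 22 − 1)/2 = 12/2 = 6.
(Structurally: 1 ring(s) + 5 π bond(s) = 6.)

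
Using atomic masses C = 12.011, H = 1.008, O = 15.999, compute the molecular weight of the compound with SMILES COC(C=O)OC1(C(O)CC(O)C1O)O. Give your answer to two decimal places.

Molecular formula: C8H14O7.
M = 8×12.011 + 14×1.008 + 7×15.999 = 222.19 g/mol.

222.19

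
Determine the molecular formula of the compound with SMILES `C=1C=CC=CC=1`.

Heavy atoms from the SMILES: 6 C.
Implicit hydrogens by atom environment:
  6 × C (aromatic): 1 H each → 6
  Total hydrogens = 6.
Molecular formula: C6H6

C6H6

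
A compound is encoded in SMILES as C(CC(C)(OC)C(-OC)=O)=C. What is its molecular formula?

C8H14O3

Heavy atoms from the SMILES: 8 C, 3 O.
Implicit hydrogens by atom environment:
  3 × C: 3 H each → 9
  3 × O: no H
  2 × C: 2 H each → 4
  2 × C: no H
  1 × C: 1 H
  Total hydrogens = 14.
Molecular formula: C8H14O3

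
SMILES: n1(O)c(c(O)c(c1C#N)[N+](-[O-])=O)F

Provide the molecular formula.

C5H2FN3O4

Heavy atoms from the SMILES: 5 C, 1 F, 3 N, 4 O.
Implicit hydrogens by atom environment:
  4 × C (aromatic): no H
  2 × O: 1 H each → 2
  1 × C: no H
  1 × F: no H
  1 × N (aromatic): no H
  1 × N: no H
  1 × N (charge +1): no H
  1 × O: no H
  1 × O (charge -1): no H
  Total hydrogens = 2.
Molecular formula: C5H2FN3O4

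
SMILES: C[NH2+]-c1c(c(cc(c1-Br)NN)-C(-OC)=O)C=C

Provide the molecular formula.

Heavy atoms from the SMILES: 1 Br, 11 C, 3 N, 2 O.
Implicit hydrogens by atom environment:
  5 × C (aromatic): no H
  2 × C: 3 H each → 6
  2 × O: no H
  1 × Br: no H
  1 × C: 2 H
  1 × C (aromatic): 1 H
  1 × C: 1 H
  1 × C: no H
  1 × N (charge +1): 2 H
  1 × N: 2 H
  1 × N: 1 H
  Total hydrogens = 15.
Net charge +1.
Molecular formula: C11H15BrN3O2+

C11H15BrN3O2+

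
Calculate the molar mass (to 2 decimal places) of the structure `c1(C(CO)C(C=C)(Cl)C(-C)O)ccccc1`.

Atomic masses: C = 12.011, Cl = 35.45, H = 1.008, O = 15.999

Molecular formula: C13H17ClO2.
M = 13×12.011 + 1×35.45 + 17×1.008 + 2×15.999 = 240.73 g/mol.

240.73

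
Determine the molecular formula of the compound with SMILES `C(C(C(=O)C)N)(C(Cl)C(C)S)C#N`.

Heavy atoms from the SMILES: 8 C, 1 Cl, 2 N, 1 O, 1 S.
Implicit hydrogens by atom environment:
  4 × C: 1 H each → 4
  2 × C: 3 H each → 6
  2 × C: no H
  1 × Cl: no H
  1 × N: 2 H
  1 × N: no H
  1 × O: no H
  1 × S: 1 H
  Total hydrogens = 13.
Molecular formula: C8H13ClN2OS

C8H13ClN2OS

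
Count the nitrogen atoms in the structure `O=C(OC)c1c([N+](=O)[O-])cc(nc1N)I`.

3

The symbol for nitrogen appears 3 times in the SMILES.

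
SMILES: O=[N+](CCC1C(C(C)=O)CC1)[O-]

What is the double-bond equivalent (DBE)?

Molecular formula from the SMILES: C8H13NO3.
DoU = (2C + 2 + N − H − X)/2 = (2·8 + 2 + 1 − 13 − 0)/2 = 6/2 = 3.
(Structurally: 1 ring(s) + 2 π bond(s) = 3.)

3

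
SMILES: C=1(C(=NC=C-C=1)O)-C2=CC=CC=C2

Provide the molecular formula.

C11H9NO

Heavy atoms from the SMILES: 11 C, 1 N, 1 O.
Implicit hydrogens by atom environment:
  8 × C (aromatic): 1 H each → 8
  3 × C (aromatic): no H
  1 × N (aromatic): no H
  1 × O: 1 H
  Total hydrogens = 9.
Molecular formula: C11H9NO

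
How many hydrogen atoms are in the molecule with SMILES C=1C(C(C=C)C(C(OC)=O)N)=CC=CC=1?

Hydrogens are implicit in SMILES; fill each atom to its normal valence:
  5 × C (aromatic): 1 H each → 5
  3 × C: 1 H each → 3
  2 × O: no H
  1 × C: 3 H
  1 × C: 2 H
  1 × C: no H
  1 × C (aromatic): no H
  1 × N: 2 H
  Total hydrogens = 15.

15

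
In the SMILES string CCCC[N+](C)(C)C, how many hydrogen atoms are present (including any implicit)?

Hydrogens are implicit in SMILES; fill each atom to its normal valence:
  4 × C: 3 H each → 12
  3 × C: 2 H each → 6
  1 × N (charge +1): no H
  Total hydrogens = 18.

18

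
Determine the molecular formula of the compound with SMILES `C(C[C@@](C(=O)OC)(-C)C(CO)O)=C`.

Heavy atoms from the SMILES: 9 C, 4 O.
Implicit hydrogens by atom environment:
  3 × C: 2 H each → 6
  2 × C: 3 H each → 6
  2 × C: 1 H each → 2
  2 × C: no H
  2 × O: 1 H each → 2
  2 × O: no H
  Total hydrogens = 16.
Molecular formula: C9H16O4

C9H16O4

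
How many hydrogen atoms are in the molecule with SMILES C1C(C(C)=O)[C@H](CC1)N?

Hydrogens are implicit in SMILES; fill each atom to its normal valence:
  3 × C: 2 H each → 6
  2 × C: 1 H each → 2
  1 × C: 3 H
  1 × C: no H
  1 × N: 2 H
  1 × O: no H
  Total hydrogens = 13.

13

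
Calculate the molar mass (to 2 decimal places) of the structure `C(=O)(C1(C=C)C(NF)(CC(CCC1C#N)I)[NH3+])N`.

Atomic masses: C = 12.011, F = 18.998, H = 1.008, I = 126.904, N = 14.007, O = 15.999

Molecular formula: C11H17FIN4O+.
M = 11×12.011 + 1×18.998 + 17×1.008 + 1×126.904 + 4×14.007 + 1×15.999 = 367.19 g/mol.

367.19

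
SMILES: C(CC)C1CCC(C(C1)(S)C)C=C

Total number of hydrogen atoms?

22

Hydrogens are implicit in SMILES; fill each atom to its normal valence:
  6 × C: 2 H each → 12
  3 × C: 1 H each → 3
  2 × C: 3 H each → 6
  1 × C: no H
  1 × S: 1 H
  Total hydrogens = 22.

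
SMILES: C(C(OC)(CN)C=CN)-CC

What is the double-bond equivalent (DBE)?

1

Molecular formula from the SMILES: C8H18N2O.
DoU = (2C + 2 + N − H − X)/2 = (2·8 + 2 + 2 − 18 − 0)/2 = 2/2 = 1.
(Structurally: 0 ring(s) + 1 π bond(s) = 1.)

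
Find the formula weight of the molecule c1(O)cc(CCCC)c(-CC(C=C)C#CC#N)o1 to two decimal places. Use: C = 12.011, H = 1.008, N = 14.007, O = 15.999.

Molecular formula: C15H17NO2.
M = 15×12.011 + 17×1.008 + 1×14.007 + 2×15.999 = 243.31 g/mol.

243.31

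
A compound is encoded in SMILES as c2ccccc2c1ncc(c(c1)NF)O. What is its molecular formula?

C11H9FN2O

Heavy atoms from the SMILES: 11 C, 1 F, 2 N, 1 O.
Implicit hydrogens by atom environment:
  7 × C (aromatic): 1 H each → 7
  4 × C (aromatic): no H
  1 × F: no H
  1 × N: 1 H
  1 × N (aromatic): no H
  1 × O: 1 H
  Total hydrogens = 9.
Molecular formula: C11H9FN2O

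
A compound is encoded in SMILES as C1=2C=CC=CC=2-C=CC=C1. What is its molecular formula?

C10H8

Heavy atoms from the SMILES: 10 C.
Implicit hydrogens by atom environment:
  8 × C (aromatic): 1 H each → 8
  2 × C (aromatic): no H
  Total hydrogens = 8.
Molecular formula: C10H8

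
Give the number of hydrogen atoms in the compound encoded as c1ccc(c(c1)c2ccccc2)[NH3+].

12

Hydrogens are implicit in SMILES; fill each atom to its normal valence:
  9 × C (aromatic): 1 H each → 9
  3 × C (aromatic): no H
  1 × N (charge +1): 3 H
  Total hydrogens = 12.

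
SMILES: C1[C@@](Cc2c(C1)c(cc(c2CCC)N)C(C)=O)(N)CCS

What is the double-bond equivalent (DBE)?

6

Molecular formula from the SMILES: C17H26N2OS.
DoU = (2C + 2 + N − H − X)/2 = (2·17 + 2 + 2 − 26 − 0)/2 = 12/2 = 6.
(Structurally: 2 ring(s) + 4 π bond(s) = 6.)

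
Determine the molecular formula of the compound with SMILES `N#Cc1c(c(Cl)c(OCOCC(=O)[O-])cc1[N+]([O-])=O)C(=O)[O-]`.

[C11H5ClN2O8]2-

Heavy atoms from the SMILES: 11 C, 1 Cl, 2 N, 8 O.
Implicit hydrogens by atom environment:
  5 × C (aromatic): no H
  5 × O: no H
  3 × C: no H
  3 × O (charge -1): no H
  2 × C: 2 H each → 4
  1 × C (aromatic): 1 H
  1 × Cl: no H
  1 × N: no H
  1 × N (charge +1): no H
  Total hydrogens = 5.
Net charge -2.
Molecular formula: [C11H5ClN2O8]2-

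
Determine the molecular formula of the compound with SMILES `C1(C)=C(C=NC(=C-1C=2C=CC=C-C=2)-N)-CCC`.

Heavy atoms from the SMILES: 15 C, 2 N.
Implicit hydrogens by atom environment:
  6 × C (aromatic): 1 H each → 6
  5 × C (aromatic): no H
  2 × C: 3 H each → 6
  2 × C: 2 H each → 4
  1 × N: 2 H
  1 × N (aromatic): no H
  Total hydrogens = 18.
Molecular formula: C15H18N2

C15H18N2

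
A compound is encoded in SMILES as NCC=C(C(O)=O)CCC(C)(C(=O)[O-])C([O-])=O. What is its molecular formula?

[C10H13NO6]2-

Heavy atoms from the SMILES: 10 C, 1 N, 6 O.
Implicit hydrogens by atom environment:
  5 × C: no H
  3 × C: 2 H each → 6
  3 × O: no H
  2 × O (charge -1): no H
  1 × C: 3 H
  1 × C: 1 H
  1 × N: 2 H
  1 × O: 1 H
  Total hydrogens = 13.
Net charge -2.
Molecular formula: [C10H13NO6]2-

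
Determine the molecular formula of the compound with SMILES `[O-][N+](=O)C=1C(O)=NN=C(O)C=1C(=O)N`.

Heavy atoms from the SMILES: 5 C, 4 N, 5 O.
Implicit hydrogens by atom environment:
  4 × C (aromatic): no H
  2 × N (aromatic): no H
  2 × O: 1 H each → 2
  2 × O: no H
  1 × C: no H
  1 × N: 2 H
  1 × N (charge +1): no H
  1 × O (charge -1): no H
  Total hydrogens = 4.
Molecular formula: C5H4N4O5

C5H4N4O5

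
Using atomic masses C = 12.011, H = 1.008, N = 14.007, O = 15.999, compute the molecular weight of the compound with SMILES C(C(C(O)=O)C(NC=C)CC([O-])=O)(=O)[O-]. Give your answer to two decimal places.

Molecular formula: [C8H9NO6]2-.
M = 8×12.011 + 9×1.008 + 1×14.007 + 6×15.999 = 215.16 g/mol.

215.16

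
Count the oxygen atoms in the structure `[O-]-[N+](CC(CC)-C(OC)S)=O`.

3

The symbol for oxygen appears 3 times in the SMILES.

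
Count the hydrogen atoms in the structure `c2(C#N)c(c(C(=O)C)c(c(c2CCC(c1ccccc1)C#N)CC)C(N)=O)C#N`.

20

Hydrogens are implicit in SMILES; fill each atom to its normal valence:
  7 × C (aromatic): no H
  5 × C (aromatic): 1 H each → 5
  5 × C: no H
  3 × C: 2 H each → 6
  3 × N: no H
  2 × C: 3 H each → 6
  2 × O: no H
  1 × C: 1 H
  1 × N: 2 H
  Total hydrogens = 20.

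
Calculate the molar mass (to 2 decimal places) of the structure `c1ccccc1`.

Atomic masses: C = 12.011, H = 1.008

Molecular formula: C6H6.
M = 6×12.011 + 6×1.008 = 78.11 g/mol.

78.11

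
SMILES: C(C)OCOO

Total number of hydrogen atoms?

Hydrogens are implicit in SMILES; fill each atom to its normal valence:
  2 × C: 2 H each → 4
  2 × O: no H
  1 × C: 3 H
  1 × O: 1 H
  Total hydrogens = 8.

8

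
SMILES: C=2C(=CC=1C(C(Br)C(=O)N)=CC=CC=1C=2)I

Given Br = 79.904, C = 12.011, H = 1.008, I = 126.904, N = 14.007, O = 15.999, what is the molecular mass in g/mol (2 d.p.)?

390.02

Molecular formula: C12H9BrINO.
M = 1×79.904 + 12×12.011 + 9×1.008 + 1×126.904 + 1×14.007 + 1×15.999 = 390.02 g/mol.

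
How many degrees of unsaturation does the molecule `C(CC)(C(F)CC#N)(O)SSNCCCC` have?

2

Molecular formula from the SMILES: C10H19FN2OS2.
DoU = (2C + 2 + N − H − X)/2 = (2·10 + 2 + 2 − 19 − 1)/2 = 4/2 = 2.
(Structurally: 0 ring(s) + 2 π bond(s) = 2.)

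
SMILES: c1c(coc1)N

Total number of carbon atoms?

The symbol for carbon appears 4 times in the SMILES. Lowercase c denotes aromatic carbon and counts toward C.

4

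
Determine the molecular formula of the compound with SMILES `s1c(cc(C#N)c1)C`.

C6H5NS

Heavy atoms from the SMILES: 6 C, 1 N, 1 S.
Implicit hydrogens by atom environment:
  2 × C (aromatic): 1 H each → 2
  2 × C (aromatic): no H
  1 × C: 3 H
  1 × C: no H
  1 × N: no H
  1 × S (aromatic): no H
  Total hydrogens = 5.
Molecular formula: C6H5NS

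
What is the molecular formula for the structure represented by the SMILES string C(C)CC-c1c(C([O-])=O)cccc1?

C11H13O2-

Heavy atoms from the SMILES: 11 C, 2 O.
Implicit hydrogens by atom environment:
  4 × C (aromatic): 1 H each → 4
  3 × C: 2 H each → 6
  2 × C (aromatic): no H
  1 × C: 3 H
  1 × C: no H
  1 × O: no H
  1 × O (charge -1): no H
  Total hydrogens = 13.
Net charge -1.
Molecular formula: C11H13O2-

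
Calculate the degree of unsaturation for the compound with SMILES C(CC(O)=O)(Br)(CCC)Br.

Molecular formula from the SMILES: C6H10Br2O2.
DoU = (2C + 2 + N − H − X)/2 = (2·6 + 2 + 0 − 10 − 2)/2 = 2/2 = 1.
(Structurally: 0 ring(s) + 1 π bond(s) = 1.)

1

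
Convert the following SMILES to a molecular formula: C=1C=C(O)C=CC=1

C6H6O

Heavy atoms from the SMILES: 6 C, 1 O.
Implicit hydrogens by atom environment:
  5 × C (aromatic): 1 H each → 5
  1 × C (aromatic): no H
  1 × O: 1 H
  Total hydrogens = 6.
Molecular formula: C6H6O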